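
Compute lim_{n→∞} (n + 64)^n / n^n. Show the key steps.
lim = e^64

Rewrite as (1 + 64/n)^(n). By the standard limit (1 + x/n)^n → e^x, we have (1 + 64/n)^n → e^64, and raising to the 1st power gives e^64.
More precisely, ln[(1 + 64/n)^(n)] = n · ln(1 + 64/n) = n · (64/n + O(1/n^2)) = 64 + O(1/n) → 64.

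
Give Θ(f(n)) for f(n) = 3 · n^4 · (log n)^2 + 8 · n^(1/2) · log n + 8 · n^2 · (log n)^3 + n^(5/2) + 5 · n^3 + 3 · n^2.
f(n) ∈ Θ(n^4 · (log n)^2)

Compare the terms by growth order. For large n, n^a · (log n)^b dominates n^a' · (log n)^b' iff a > a', or (a = a' and b > b'). Ranking the 6 terms shows the dominant one is 3 · n^4 · (log n)^2. Hence f(n) ∈ Θ(n^4 · (log n)^2).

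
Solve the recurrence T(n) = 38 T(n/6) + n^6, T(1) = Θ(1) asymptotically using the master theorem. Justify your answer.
T(n) = Θ(n^6)

log_6 38 ≈ 2.030. f(n) = n^6 dominates n^(log_6 38) since 6 > 2.030, and the regularity condition a·f(n/b) = 38·(n/6)^6 = (38/46656)·n^6 ≤ c·f(n) holds with c = 38/46656 ≈ 0.000814 < 1. So this is Case 3: T(n) = Θ(f(n)) = Θ(n^6).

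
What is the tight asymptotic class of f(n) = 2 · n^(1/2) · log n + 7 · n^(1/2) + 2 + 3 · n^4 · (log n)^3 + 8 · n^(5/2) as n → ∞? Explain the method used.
f(n) ∈ Θ(n^4 · (log n)^3)

Compare the terms by growth order. For large n, n^a · (log n)^b dominates n^a' · (log n)^b' iff a > a', or (a = a' and b > b'). Ranking the 5 terms shows the dominant one is 3 · n^4 · (log n)^3. Hence f(n) ∈ Θ(n^4 · (log n)^3).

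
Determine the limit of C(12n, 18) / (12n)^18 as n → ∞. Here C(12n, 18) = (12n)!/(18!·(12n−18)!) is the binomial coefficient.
lim = 1/18! = 1/6402373705728000

With N = 12n → ∞: C(N, 18) / N^18 = [N(N−1)…(N−17)] / (18! · N^18) = (1/18!) · 1 · (1 − 1/(12n)) · … · (1 − 17/(12n)). Each factor → 1 as N → ∞, so the limit is 1/18! = 1/6402373705728000.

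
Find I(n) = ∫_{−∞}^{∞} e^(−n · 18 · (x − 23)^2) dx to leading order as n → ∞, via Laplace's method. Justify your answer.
I(n) = sqrt(π/(18n))

Here φ(x) = 18 · (x − 23)^2 has its unique minimum at x* = 23 with φ(x*) = 0 and φ''(x*) = 36. Laplace's method gives
  I(n) ~ e^(−n φ(x*)) · sqrt(2π / (n · φ''(x*))) = sqrt(2π / (36n)) = sqrt(π/(18n)).
This is exact: substituting u = (x − 23)·sqrt(18n) gives I(n) = (1/sqrt(18n)) ∫_{−∞}^{∞} e^(−u^2) du = sqrt(π/(18n)).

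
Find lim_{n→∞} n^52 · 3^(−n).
lim = 0

Exponentials with base > 1 dominate every fixed polynomial: for any fixed c, n^c / 3^n → 0 as n → ∞ (e.g. by the ratio test, or by writing 3^n = e^(n ln 3) and noting e^(n ln 3) / n^c → ∞). Hence n^52 · 3^(−n) = n^52 / 3^n → 0.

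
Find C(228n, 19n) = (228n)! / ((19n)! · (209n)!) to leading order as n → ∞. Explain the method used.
C(228n, 19n) ~ (8916100448256/285311670611)^(19n) · sqrt(6/(11π·19n))

Write N = 19n. Apply Stirling to each factorial:
  (12N)! ~ sqrt(2π·12N) · (12N/e)^(12N),
  N! ~ sqrt(2π N) · (N/e)^N,
  (11N)! ~ sqrt(2π·11N) · (11N/e)^(11N).
The exponential factors combine to (12N)^(12N) / (N^N · (11N)^(11N)) = 12^(12N)/11^(11N) = (12^12/11^11)^N = (8916100448256/285311670611)^N.
The square-root prefactors combine to sqrt(2π·12N) / (sqrt(2π N)·sqrt(2π·11N)) = sqrt(12 / (2π·11·N)) = sqrt(6/(11π·19n)).
Substituting N = 19n: C(228n, 19n) ~ (8916100448256/285311670611)^(19n) · sqrt(6/(11π·19n)).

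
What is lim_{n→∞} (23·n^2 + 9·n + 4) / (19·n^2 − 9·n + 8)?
lim = 23/19

For large n the leading n^2 terms dominate both numerator and denominator. Dividing top and bottom by n^2, every other term tends to 0, leaving 23/19.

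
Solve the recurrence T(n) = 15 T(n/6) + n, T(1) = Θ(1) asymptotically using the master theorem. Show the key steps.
T(n) = Θ(n^(log_6 15))

Master theorem: compare f(n) = n to n^(log_6 15) where log_6 15 ≈ 1.511. Since 1 < log_6 15, we have f(n) = O(n^(log_6 15 − ε)) for some ε > 0 — Case 1. Hence T(n) = Θ(n^(log_6 15)).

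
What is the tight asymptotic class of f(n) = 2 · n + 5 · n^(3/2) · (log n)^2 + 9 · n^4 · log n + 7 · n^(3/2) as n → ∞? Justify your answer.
f(n) ∈ Θ(n^4 · log n)

Compare the terms by growth order. For large n, n^a · (log n)^b dominates n^a' · (log n)^b' iff a > a', or (a = a' and b > b'). Ranking the 4 terms shows the dominant one is 9 · n^4 · log n. Hence f(n) ∈ Θ(n^4 · log n).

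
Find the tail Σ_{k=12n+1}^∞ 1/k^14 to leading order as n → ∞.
Σ_{k>12n} 1/k^14 ~ 1/(13 · (12n)^13)

Compare to the integral: ∫_{12n}^∞ x^(−14) dx = [−x^(−13)/13]_{12n}^∞ = 1/((14−1)·(12n)^13). Euler-Maclaurin then gives
  Σ_{k>12n} 1/k^14 = ∫_{12n}^∞ dx/x^14 − 1/(2·(12n)^14) + O(1/(12n)^15).
(Equivalently this is ζ(14) − Σ_{k≤12n} 1/k^14.)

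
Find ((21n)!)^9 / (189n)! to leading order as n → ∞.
((21n)!)^9/(189n)! ~ ((2π·21n)^(8/2) / 3) · 9^(−9·21n)  →  0

Write N = 21n. Stirling: N! ~ sqrt(2π N)(N/e)^N and (9N)! ~ sqrt(2π·9N)·(9N/e)^(9N).
  (N!)^9/(9N)! ~ (2π N)^(9/2) (N/e)^(9N) / [sqrt(2π·9N) (9N/e)^(9N)]
     = (2π N)^(9/2) / sqrt(2π·9N) · (N/(9N))^(9N)
     = (2π N)^((9−1)/2) / 3 · 9^(−9N).
Since 9^9 > 1, the factor 9^(−9N) decays exponentially, so the ratio → 0. Substituting N = 21n gives the stated form.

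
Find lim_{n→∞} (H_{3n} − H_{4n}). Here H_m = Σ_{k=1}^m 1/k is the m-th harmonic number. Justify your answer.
lim = ln(3/4)

Euler-Maclaurin gives H_m = ln m + γ + 1/(2m) + O(1/m^2). The γ and O(1/m) terms cancel in the difference:
  H_{3n} − H_{4n} = ln(3n) − ln(4n) + O(1/n) = ln(3/4) + O(1/n).
Hence the limit is ln(3/4).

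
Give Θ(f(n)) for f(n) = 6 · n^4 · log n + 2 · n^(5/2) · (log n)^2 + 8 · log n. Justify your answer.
f(n) ∈ Θ(n^4 · log n)

Compare the terms by growth order. For large n, n^a · (log n)^b dominates n^a' · (log n)^b' iff a > a', or (a = a' and b > b'). Ranking the 3 terms shows the dominant one is 6 · n^4 · log n. Hence f(n) ∈ Θ(n^4 · log n).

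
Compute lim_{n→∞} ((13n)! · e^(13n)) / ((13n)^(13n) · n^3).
lim = 0

Stirling: (13n)! ~ sqrt(2π·13n) · (13n/e)^(13n). Hence
  (13n)! · e^(13n) / (13n)^(13n) ~ sqrt(2π·13n).
Dividing by n^3: sqrt(2π·13n) / n^3 = sqrt(2π·13) · n^((1−6)/2), so the expression behaves like sqrt(2π·13) · n^((1−6)/2) → 0.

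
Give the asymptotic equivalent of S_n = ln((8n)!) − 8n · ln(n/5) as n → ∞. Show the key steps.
S_n ~ 8n · (ln 40 − 1) + O(ln n)

Stirling: ln((8n)!) = 8n ln(8n) − 8n + O(ln n).
  S_n = 8n ln(8n) − 8n − 8n ln(n/5) + O(ln n)
      = 8n ln(8n) − 8n ln n + 8n ln 5 − 8n + O(ln n)
      = 8n ln 8 + 8n ln 5 − 8n + O(ln n)
      = 8n (ln 40 − 1) + O(ln n).
Numerically ln(40) − 1 ≈ 2.6889.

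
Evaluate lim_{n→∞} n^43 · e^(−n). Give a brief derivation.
lim = 0

Exponentials with base > 1 dominate every fixed polynomial: for any fixed c, n^c / e^n → 0 as n → ∞ (e.g. by the ratio test, or since e^n grows faster than any power of n). Hence n^43 · e^(−n) = n^43 / e^n → 0.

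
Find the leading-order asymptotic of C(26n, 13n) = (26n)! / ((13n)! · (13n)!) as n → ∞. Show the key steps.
C(26n, 13n) ~ (4)^(13n) · sqrt(1/(π·13n))

Write N = 13n. Apply Stirling to each factorial:
  (2N)! ~ sqrt(2π·2N) · (2N/e)^(2N),
  N! ~ sqrt(2π N) · (N/e)^N,
  (1N)! ~ sqrt(2π·1N) · (1N/e)^(1N).
The exponential factors combine to (2N)^(2N) / (N^N · (1N)^(1N)) = 2^(2N)/1^(1N) = (2^2/1^1)^N = (4)^N.
The square-root prefactors combine to sqrt(2π·2N) / (sqrt(2π N)·sqrt(2π·1N)) = sqrt(2 / (2π·1·N)) = sqrt(1/(π·13n)).
Substituting N = 13n: C(26n, 13n) ~ (4)^(13n) · sqrt(1/(π·13n)).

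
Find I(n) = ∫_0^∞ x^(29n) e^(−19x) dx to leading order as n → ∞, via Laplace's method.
I(n) ~ (sqrt(2π·29n) / 19) · (29n/(19e))^(29n)

Write the integrand as exp(29n ln x − 19x) and set f(x) = 29n ln x − 19x. Then f'(x) = 29n/x − 19 = 0 at x* = 29n/19, and f''(x*) = −29n/x*^2 = −19^2/(29n). Laplace's method (interior maximum) gives
  I(n) ~ e^(f(x*)) · sqrt(2π / |f''(x*)|)
        = exp(29n ln(29n/19) − 29n) · sqrt(2π · 29n / 19^2)
        = (29n/19)^(29n) e^(−29n) · sqrt(2π·29n) / 19
        = (sqrt(2π·29n) / 19) · (29n/(19e))^(29n).
This matches Γ(29n+1)/19^(29n+1) with Stirling applied to Γ.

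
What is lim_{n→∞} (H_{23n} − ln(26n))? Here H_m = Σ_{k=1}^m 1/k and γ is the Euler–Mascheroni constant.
lim = ln(23/26) + γ

By Euler-Maclaurin, H_m = ln m + γ + O(1/m). So
  H_{23n} − ln(26n) = ln(23n) + γ − ln(26n) + O(1/n)
                       = ln(23/26) + γ + O(1/n).
Hence the limit is ln(23/26) + γ.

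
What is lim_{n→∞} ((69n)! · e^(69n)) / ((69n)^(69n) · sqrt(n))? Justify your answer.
lim = sqrt(2π·69)

Stirling: (69n)! ~ sqrt(2π·69n) · (69n/e)^(69n). Hence
  (69n)! · e^(69n) / (69n)^(69n) ~ sqrt(2π·69n).
Dividing by sqrt(n): sqrt(2π·69n) / sqrt(n) = sqrt(2π·69) · n^((1−1)/2), so the limit is sqrt(2π·69).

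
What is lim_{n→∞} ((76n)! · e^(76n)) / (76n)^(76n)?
lim = ∞

Stirling: (76n)! ~ sqrt(2π·76n) · (76n/e)^(76n). Hence
  (76n)! · e^(76n) / (76n)^(76n) ~ sqrt(2π·76n) = sqrt(2π·76) · sqrt(n) → ∞.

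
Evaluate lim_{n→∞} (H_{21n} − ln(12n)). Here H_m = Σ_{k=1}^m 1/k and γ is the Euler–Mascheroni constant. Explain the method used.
lim = ln(7/4) + γ

By Euler-Maclaurin, H_m = ln m + γ + O(1/m). So
  H_{21n} − ln(12n) = ln(21n) + γ − ln(12n) + O(1/n)
                       = ln(21/12) + γ + O(1/n).
Hence the limit is ln(21/12) + γ (= ln(7/4)).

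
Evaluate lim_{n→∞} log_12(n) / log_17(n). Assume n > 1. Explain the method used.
lim = ln(17) / ln(12) = log_12(17)

Change of base: log_12(n) = ln n / ln 12 and log_17(n) = ln n / ln 17. The ratio is (ln n / ln 12) · (ln 17 / ln n) = ln 17 / ln 12, a constant independent of n. So the limit is ln 17 / ln 12 = log_12(17).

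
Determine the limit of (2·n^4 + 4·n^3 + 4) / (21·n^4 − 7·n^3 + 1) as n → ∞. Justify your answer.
lim = 2/21

For large n the leading n^4 terms dominate both numerator and denominator. Dividing top and bottom by n^4, every other term tends to 0, leaving 2/21.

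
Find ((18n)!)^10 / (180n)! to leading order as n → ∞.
((18n)!)^10/(180n)! ~ ((2π·18n)^(9/2) / sqrt(10)) · 10^(−10·18n)  →  0

Write N = 18n. Stirling: N! ~ sqrt(2π N)(N/e)^N and (10N)! ~ sqrt(2π·10N)·(10N/e)^(10N).
  (N!)^10/(10N)! ~ (2π N)^(10/2) (N/e)^(10N) / [sqrt(2π·10N) (10N/e)^(10N)]
     = (2π N)^(10/2) / sqrt(2π·10N) · (N/(10N))^(10N)
     = (2π N)^((10−1)/2) / sqrt(10) · 10^(−10N).
Since 10^10 > 1, the factor 10^(−10N) decays exponentially, so the ratio → 0. Substituting N = 18n gives the stated form.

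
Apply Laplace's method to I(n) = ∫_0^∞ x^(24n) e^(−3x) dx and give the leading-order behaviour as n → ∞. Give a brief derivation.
I(n) ~ (sqrt(2π·24n) / 3) · (24n/(3e))^(24n)

Write the integrand as exp(24n ln x − 3x) and set f(x) = 24n ln x − 3x. Then f'(x) = 24n/x − 3 = 0 at x* = 24n/3, and f''(x*) = −24n/x*^2 = −3^2/(24n). Laplace's method (interior maximum) gives
  I(n) ~ e^(f(x*)) · sqrt(2π / |f''(x*)|)
        = exp(24n ln(24n/3) − 24n) · sqrt(2π · 24n / 3^2)
        = (24n/3)^(24n) e^(−24n) · sqrt(2π·24n) / 3
        = (sqrt(2π·24n) / 3) · (24n/(3e))^(24n).
This matches Γ(24n+1)/3^(24n+1) with Stirling applied to Γ.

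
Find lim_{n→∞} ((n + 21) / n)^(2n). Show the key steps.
lim = e^42

Rewrite as (1 + 21/n)^(2n). By the standard limit (1 + x/n)^n → e^x, we have (1 + 21/n)^n → e^21, and raising to the 2nd power gives e^42.
More precisely, ln[(1 + 21/n)^(2n)] = 2n · ln(1 + 21/n) = 2n · (21/n + O(1/n^2)) = 42 + O(1/n) → 42.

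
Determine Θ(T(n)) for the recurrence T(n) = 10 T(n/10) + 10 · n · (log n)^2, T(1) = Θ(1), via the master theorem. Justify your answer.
T(n) = Θ(n · (log n)^3)

Here log_10 10 = 1 and f(n) = 10 · n · (log n)^2 = Θ(n^(log_10 10) · (log n)^2). This is the extended Case 2 of the master theorem (f matches the critical exponent up to log factors), giving T(n) = Θ(n^(log_10 10) · (log n)^(2+1)) = Θ(n · (log n)^3).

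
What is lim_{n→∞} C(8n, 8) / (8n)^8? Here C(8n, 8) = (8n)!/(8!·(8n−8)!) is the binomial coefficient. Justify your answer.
lim = 1/8! = 1/40320

With N = 8n → ∞: C(N, 8) / N^8 = [N(N−1)…(N−7)] / (8! · N^8) = (1/8!) · 1 · (1 − 1/(8n)) · … · (1 − 7/(8n)). Each factor → 1 as N → ∞, so the limit is 1/8! = 1/40320.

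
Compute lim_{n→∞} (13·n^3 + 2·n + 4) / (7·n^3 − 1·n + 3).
lim = 13/7

For large n the leading n^3 terms dominate both numerator and denominator. Dividing top and bottom by n^3, every other term tends to 0, leaving 13/7.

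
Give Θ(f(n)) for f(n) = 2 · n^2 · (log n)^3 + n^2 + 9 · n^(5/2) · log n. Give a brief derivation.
f(n) ∈ Θ(n^(5/2) · log n)

Compare the terms by growth order. For large n, n^a · (log n)^b dominates n^a' · (log n)^b' iff a > a', or (a = a' and b > b'). Ranking the 3 terms shows the dominant one is 9 · n^(5/2) · log n. Hence f(n) ∈ Θ(n^(5/2) · log n).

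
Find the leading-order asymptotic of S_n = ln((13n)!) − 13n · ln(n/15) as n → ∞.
S_n ~ 13n · (ln 195 − 1) + O(ln n)

Stirling: ln((13n)!) = 13n ln(13n) − 13n + O(ln n).
  S_n = 13n ln(13n) − 13n − 13n ln(n/15) + O(ln n)
      = 13n ln(13n) − 13n ln n + 13n ln 15 − 13n + O(ln n)
      = 13n ln 13 + 13n ln 15 − 13n + O(ln n)
      = 13n (ln 195 − 1) + O(ln n).
Numerically ln(195) − 1 ≈ 4.2730.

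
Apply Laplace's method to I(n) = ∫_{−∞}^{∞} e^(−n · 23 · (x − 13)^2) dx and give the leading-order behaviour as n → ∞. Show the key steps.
I(n) = sqrt(π/(23n))

Here φ(x) = 23 · (x − 13)^2 has its unique minimum at x* = 13 with φ(x*) = 0 and φ''(x*) = 46. Laplace's method gives
  I(n) ~ e^(−n φ(x*)) · sqrt(2π / (n · φ''(x*))) = sqrt(2π / (46n)) = sqrt(π/(23n)).
This is exact: substituting u = (x − 13)·sqrt(23n) gives I(n) = (1/sqrt(23n)) ∫_{−∞}^{∞} e^(−u^2) du = sqrt(π/(23n)).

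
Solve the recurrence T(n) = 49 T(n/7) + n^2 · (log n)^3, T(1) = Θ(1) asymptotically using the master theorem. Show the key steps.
T(n) = Θ(n^2 · (log n)^4)

Here log_7 49 = 2 and f(n) = n^2 · (log n)^3 = Θ(n^(log_7 49) · (log n)^3). This is the extended Case 2 of the master theorem (f matches the critical exponent up to log factors), giving T(n) = Θ(n^(log_7 49) · (log n)^(3+1)) = Θ(n^2 · (log n)^4).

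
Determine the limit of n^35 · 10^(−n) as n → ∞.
lim = 0

Exponentials with base > 1 dominate every fixed polynomial: for any fixed c, n^c / 10^n → 0 as n → ∞ (e.g. by the ratio test, or by writing 10^n = e^(n ln 10) and noting e^(n ln 10) / n^c → ∞). Hence n^35 · 10^(−n) = n^35 / 10^n → 0.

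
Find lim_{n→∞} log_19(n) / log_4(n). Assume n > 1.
lim = ln(4) / ln(19) = log_19(4)

Change of base: log_19(n) = ln n / ln 19 and log_4(n) = ln n / ln 4. The ratio is (ln n / ln 19) · (ln 4 / ln n) = ln 4 / ln 19, a constant independent of n. So the limit is ln 4 / ln 19 = log_19(4).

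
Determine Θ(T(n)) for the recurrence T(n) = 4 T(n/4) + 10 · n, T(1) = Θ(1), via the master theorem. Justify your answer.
T(n) = Θ(n log n)

log_4 4 = 1, and f(n) = 10 · n = Θ(n^(log_4 4)). This is Case 2 of the master theorem: T(n) = Θ(f(n) · log n) = Θ(n log n).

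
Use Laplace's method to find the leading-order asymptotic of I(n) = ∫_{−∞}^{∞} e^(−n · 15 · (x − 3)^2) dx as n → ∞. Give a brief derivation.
I(n) = sqrt(π/(15n))

Here φ(x) = 15 · (x − 3)^2 has its unique minimum at x* = 3 with φ(x*) = 0 and φ''(x*) = 30. Laplace's method gives
  I(n) ~ e^(−n φ(x*)) · sqrt(2π / (n · φ''(x*))) = sqrt(2π / (30n)) = sqrt(π/(15n)).
This is exact: substituting u = (x − 3)·sqrt(15n) gives I(n) = (1/sqrt(15n)) ∫_{−∞}^{∞} e^(−u^2) du = sqrt(π/(15n)).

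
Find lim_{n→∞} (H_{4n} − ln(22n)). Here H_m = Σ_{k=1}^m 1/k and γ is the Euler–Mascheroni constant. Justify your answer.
lim = ln(2/11) + γ

By Euler-Maclaurin, H_m = ln m + γ + O(1/m). So
  H_{4n} − ln(22n) = ln(4n) + γ − ln(22n) + O(1/n)
                       = ln(4/22) + γ + O(1/n).
Hence the limit is ln(4/22) + γ (= ln(2/11)).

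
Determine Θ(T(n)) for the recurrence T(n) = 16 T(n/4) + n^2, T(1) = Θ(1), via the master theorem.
T(n) = Θ(n^2 log n)

log_4 16 = 2, and f(n) = n^2 = Θ(n^(log_4 16)). This is Case 2 of the master theorem: T(n) = Θ(f(n) · log n) = Θ(n^2 log n).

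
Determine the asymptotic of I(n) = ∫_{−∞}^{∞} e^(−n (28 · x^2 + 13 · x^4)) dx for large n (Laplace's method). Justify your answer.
I(n) ~ sqrt(π/(28n))

φ(x) = 28 · x^2 + 13 · x^4 has its unique global minimum at x* = 0 (since φ'(x) = 56x + 52x^3 = 0 only at x = 0 for real x with both coefficients positive, and φ → ∞ as |x| → ∞). At x* = 0, φ(0) = 0 and φ''(0) = 56. Laplace's method then gives
  I(n) ~ sqrt(2π / (n · φ''(0))) · e^(−n φ(0)) = sqrt(2π / (56n)) = sqrt(π/(28n)).
The 13 · x^4 term contributes only at subleading order (an O(1/n) relative correction).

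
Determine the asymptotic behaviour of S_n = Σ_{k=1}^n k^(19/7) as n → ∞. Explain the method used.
S_n ~ (7/26) · n^(26/7)

Integral comparison: Σ_{k=1}^n k^(19/7) = ∫_0^n x^(19/7) dx + O(n^(19/7)). The integral is n^(1 + 19/7) / (1 + 19/7) = n^((19+7)/7) / ((19+7)/7) = (7/26) · n^(26/7).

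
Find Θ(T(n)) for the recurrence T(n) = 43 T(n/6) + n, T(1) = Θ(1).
T(n) = Θ(n^(log_6 43))

Master theorem: compare f(n) = n to n^(log_6 43) where log_6 43 ≈ 2.099. Since 1 < log_6 43, we have f(n) = O(n^(log_6 43 − ε)) for some ε > 0 — Case 1. Hence T(n) = Θ(n^(log_6 43)).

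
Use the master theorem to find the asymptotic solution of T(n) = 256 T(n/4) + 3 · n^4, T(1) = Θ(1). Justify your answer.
T(n) = Θ(n^4 log n)

log_4 256 = 4, and f(n) = 3 · n^4 = Θ(n^(log_4 256)). This is Case 2 of the master theorem: T(n) = Θ(f(n) · log n) = Θ(n^4 log n).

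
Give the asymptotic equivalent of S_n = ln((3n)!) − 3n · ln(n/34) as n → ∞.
S_n ~ 3n · (ln 102 − 1) + O(ln n)

Stirling: ln((3n)!) = 3n ln(3n) − 3n + O(ln n).
  S_n = 3n ln(3n) − 3n − 3n ln(n/34) + O(ln n)
      = 3n ln(3n) − 3n ln n + 3n ln 34 − 3n + O(ln n)
      = 3n ln 3 + 3n ln 34 − 3n + O(ln n)
      = 3n (ln 102 − 1) + O(ln n).
Numerically ln(102) − 1 ≈ 3.6250.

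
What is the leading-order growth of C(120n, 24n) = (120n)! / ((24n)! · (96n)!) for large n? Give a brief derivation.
C(120n, 24n) ~ (3125/256)^(24n) · sqrt(5/(8π·24n))

Write N = 24n. Apply Stirling to each factorial:
  (5N)! ~ sqrt(2π·5N) · (5N/e)^(5N),
  N! ~ sqrt(2π N) · (N/e)^N,
  (4N)! ~ sqrt(2π·4N) · (4N/e)^(4N).
The exponential factors combine to (5N)^(5N) / (N^N · (4N)^(4N)) = 5^(5N)/4^(4N) = (5^5/4^4)^N = (3125/256)^N.
The square-root prefactors combine to sqrt(2π·5N) / (sqrt(2π N)·sqrt(2π·4N)) = sqrt(5 / (2π·4·N)) = sqrt(5/(8π·24n)).
Substituting N = 24n: C(120n, 24n) ~ (3125/256)^(24n) · sqrt(5/(8π·24n)).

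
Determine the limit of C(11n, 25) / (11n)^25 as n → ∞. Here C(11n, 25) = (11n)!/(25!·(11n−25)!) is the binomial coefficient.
lim = 1/25! = 1/15511210043330985984000000

With N = 11n → ∞: C(N, 25) / N^25 = [N(N−1)…(N−24)] / (25! · N^25) = (1/25!) · 1 · (1 − 1/(11n)) · … · (1 − 24/(11n)). Each factor → 1 as N → ∞, so the limit is 1/25! = 1/15511210043330985984000000.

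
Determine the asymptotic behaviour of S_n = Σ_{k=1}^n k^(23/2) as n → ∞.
S_n ~ (2/25) · n^(25/2)

Integral comparison: Σ_{k=1}^n k^(23/2) = ∫_0^n x^(23/2) dx + O(n^(23/2)). The integral is n^(1 + 23/2) / (1 + 23/2) = n^((23+2)/2) / ((23+2)/2) = (2/25) · n^(25/2).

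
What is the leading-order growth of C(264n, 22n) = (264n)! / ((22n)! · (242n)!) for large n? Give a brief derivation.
C(264n, 22n) ~ (8916100448256/285311670611)^(22n) · sqrt(6/(11π·22n))

Write N = 22n. Apply Stirling to each factorial:
  (12N)! ~ sqrt(2π·12N) · (12N/e)^(12N),
  N! ~ sqrt(2π N) · (N/e)^N,
  (11N)! ~ sqrt(2π·11N) · (11N/e)^(11N).
The exponential factors combine to (12N)^(12N) / (N^N · (11N)^(11N)) = 12^(12N)/11^(11N) = (12^12/11^11)^N = (8916100448256/285311670611)^N.
The square-root prefactors combine to sqrt(2π·12N) / (sqrt(2π N)·sqrt(2π·11N)) = sqrt(12 / (2π·11·N)) = sqrt(6/(11π·22n)).
Substituting N = 22n: C(264n, 22n) ~ (8916100448256/285311670611)^(22n) · sqrt(6/(11π·22n)).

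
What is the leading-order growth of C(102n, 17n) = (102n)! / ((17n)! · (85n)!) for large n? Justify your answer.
C(102n, 17n) ~ (46656/3125)^(17n) · sqrt(3/(5π·17n))

Write N = 17n. Apply Stirling to each factorial:
  (6N)! ~ sqrt(2π·6N) · (6N/e)^(6N),
  N! ~ sqrt(2π N) · (N/e)^N,
  (5N)! ~ sqrt(2π·5N) · (5N/e)^(5N).
The exponential factors combine to (6N)^(6N) / (N^N · (5N)^(5N)) = 6^(6N)/5^(5N) = (6^6/5^5)^N = (46656/3125)^N.
The square-root prefactors combine to sqrt(2π·6N) / (sqrt(2π N)·sqrt(2π·5N)) = sqrt(6 / (2π·5·N)) = sqrt(3/(5π·17n)).
Substituting N = 17n: C(102n, 17n) ~ (46656/3125)^(17n) · sqrt(3/(5π·17n)).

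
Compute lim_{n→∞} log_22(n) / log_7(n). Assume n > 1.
lim = ln(7) / ln(22) = log_22(7)

Change of base: log_22(n) = ln n / ln 22 and log_7(n) = ln n / ln 7. The ratio is (ln n / ln 22) · (ln 7 / ln n) = ln 7 / ln 22, a constant independent of n. So the limit is ln 7 / ln 22 = log_22(7).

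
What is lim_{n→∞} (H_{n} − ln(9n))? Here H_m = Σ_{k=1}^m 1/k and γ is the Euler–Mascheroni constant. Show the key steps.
lim = −ln 9 + γ

By Euler-Maclaurin, H_m = ln m + γ + O(1/m). So
  H_{n} − ln(9n) = ln(n) + γ − ln(9n) + O(1/n)
                       = ln(1/9) + γ + O(1/n).
Hence the limit is ln(1/9) + γ.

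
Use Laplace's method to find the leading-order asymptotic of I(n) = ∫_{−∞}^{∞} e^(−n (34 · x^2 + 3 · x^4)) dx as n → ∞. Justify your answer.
I(n) ~ sqrt(π/(34n))

φ(x) = 34 · x^2 + 3 · x^4 has its unique global minimum at x* = 0 (since φ'(x) = 68x + 12x^3 = 0 only at x = 0 for real x with both coefficients positive, and φ → ∞ as |x| → ∞). At x* = 0, φ(0) = 0 and φ''(0) = 68. Laplace's method then gives
  I(n) ~ sqrt(2π / (n · φ''(0))) · e^(−n φ(0)) = sqrt(2π / (68n)) = sqrt(π/(34n)).
The 3 · x^4 term contributes only at subleading order (an O(1/n) relative correction).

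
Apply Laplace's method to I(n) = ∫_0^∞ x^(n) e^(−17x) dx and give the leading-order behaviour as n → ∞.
I(n) ~ (sqrt(2π·n) / 17) · (n/(17e))^(n)

Write the integrand as exp(n ln x − 17x) and set f(x) = n ln x − 17x. Then f'(x) = n/x − 17 = 0 at x* = n/17, and f''(x*) = −n/x*^2 = −17^2/(n). Laplace's method (interior maximum) gives
  I(n) ~ e^(f(x*)) · sqrt(2π / |f''(x*)|)
        = exp(n ln(n/17) − n) · sqrt(2π · n / 17^2)
        = (n/17)^(n) e^(−n) · sqrt(2π·n) / 17
        = (sqrt(2π·n) / 17) · (n/(17e))^(n).
This matches Γ(n+1)/17^(n+1) with Stirling applied to Γ.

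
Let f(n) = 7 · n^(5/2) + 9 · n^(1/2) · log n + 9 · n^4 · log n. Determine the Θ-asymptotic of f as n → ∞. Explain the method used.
f(n) ∈ Θ(n^4 · log n)

Compare the terms by growth order. For large n, n^a · (log n)^b dominates n^a' · (log n)^b' iff a > a', or (a = a' and b > b'). Ranking the 3 terms shows the dominant one is 9 · n^4 · log n. Hence f(n) ∈ Θ(n^4 · log n).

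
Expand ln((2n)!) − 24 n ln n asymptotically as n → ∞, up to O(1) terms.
ln((2n)!) − 24 n ln n = −22 n ln n + 2(ln 2 − 1) n + (1/2) ln(2π·2n) + O(1/n)

Stirling: ln((2n)!) = 2n ln(2n) − 2n + (1/2) ln(2π·2n) + O(1/n).
Expand 2n ln(2n) = 2n (ln n + ln 2) = 2n ln n + 2n ln 2.
Subtract 24n ln n: leading term is (2 − 24) n ln n = −22 n ln n. The next term is 2n ln 2 − 2n = 2(ln 2 − 1) n. Then the (1/2) ln(2π·2n) correction.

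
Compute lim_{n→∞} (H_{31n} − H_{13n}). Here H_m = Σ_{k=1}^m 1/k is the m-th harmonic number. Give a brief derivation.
lim = ln(31/13)

Euler-Maclaurin gives H_m = ln m + γ + 1/(2m) + O(1/m^2). The γ and O(1/m) terms cancel in the difference:
  H_{31n} − H_{13n} = ln(31n) − ln(13n) + O(1/n) = ln(31/13) + O(1/n).
Hence the limit is ln(31/13).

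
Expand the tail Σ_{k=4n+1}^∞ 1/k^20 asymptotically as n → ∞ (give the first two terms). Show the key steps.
Σ_{k>4n} 1/k^20 = 1/(19 · (4n)^19) − 1/(2 · (4n)^20) + O(1/(4n)^21)

Compare to the integral: ∫_{4n}^∞ x^(−20) dx = [−x^(−19)/19]_{4n}^∞ = 1/((20−1)·(4n)^19). The Euler-Maclaurin correction adds −f(4n)/2 = −1/(2·(4n)^20). Euler-Maclaurin then gives
  Σ_{k>4n} 1/k^20 = ∫_{4n}^∞ dx/x^20 − 1/(2·(4n)^20) + O(1/(4n)^21).
(Equivalently this is ζ(20) − Σ_{k≤4n} 1/k^20.)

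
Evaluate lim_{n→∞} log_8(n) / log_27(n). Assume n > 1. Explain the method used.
lim = ln(27) / ln(8) = log_8(27)

Change of base: log_8(n) = ln n / ln 8 and log_27(n) = ln n / ln 27. The ratio is (ln n / ln 8) · (ln 27 / ln n) = ln 27 / ln 8, a constant independent of n. So the limit is ln 27 / ln 8 = log_8(27).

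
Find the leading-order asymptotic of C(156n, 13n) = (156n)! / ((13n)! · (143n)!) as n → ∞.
C(156n, 13n) ~ (8916100448256/285311670611)^(13n) · sqrt(6/(11π·13n))

Write N = 13n. Apply Stirling to each factorial:
  (12N)! ~ sqrt(2π·12N) · (12N/e)^(12N),
  N! ~ sqrt(2π N) · (N/e)^N,
  (11N)! ~ sqrt(2π·11N) · (11N/e)^(11N).
The exponential factors combine to (12N)^(12N) / (N^N · (11N)^(11N)) = 12^(12N)/11^(11N) = (12^12/11^11)^N = (8916100448256/285311670611)^N.
The square-root prefactors combine to sqrt(2π·12N) / (sqrt(2π N)·sqrt(2π·11N)) = sqrt(12 / (2π·11·N)) = sqrt(6/(11π·13n)).
Substituting N = 13n: C(156n, 13n) ~ (8916100448256/285311670611)^(13n) · sqrt(6/(11π·13n)).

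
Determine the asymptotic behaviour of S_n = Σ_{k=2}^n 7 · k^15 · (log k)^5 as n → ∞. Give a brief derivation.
S_n ~ 7 · n^16 · (log n)^5 / 16

By integral comparison, S_n = ∫_1^n 7 · x^15 · (log x)^5 dx + O(n^15 · (log n)^5). For the integral, the leading term of ∫_1^n x^15 (log x)^5 dx is n^16/16 · (log n)^5 (by repeated integration by parts; each step lowers the log-exponent and produces a relatively O(1/log n) correction). Hence S_n ~ 7 · n^16 · (log n)^5 / 16.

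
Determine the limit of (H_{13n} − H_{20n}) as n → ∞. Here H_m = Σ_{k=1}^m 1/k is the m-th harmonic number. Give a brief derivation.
lim = ln(13/20)

Euler-Maclaurin gives H_m = ln m + γ + 1/(2m) + O(1/m^2). The γ and O(1/m) terms cancel in the difference:
  H_{13n} − H_{20n} = ln(13n) − ln(20n) + O(1/n) = ln(13/20) + O(1/n).
Hence the limit is ln(13/20).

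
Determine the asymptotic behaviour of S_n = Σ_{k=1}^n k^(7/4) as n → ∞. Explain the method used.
S_n ~ (4/11) · n^(11/4)

Integral comparison: Σ_{k=1}^n k^(7/4) = ∫_0^n x^(7/4) dx + O(n^(7/4)). The integral is n^(1 + 7/4) / (1 + 7/4) = n^((7+4)/4) / ((7+4)/4) = (4/11) · n^(11/4).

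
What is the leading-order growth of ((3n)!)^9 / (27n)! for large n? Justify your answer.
((3n)!)^9/(27n)! ~ ((2π·3n)^(8/2) / 3) · 9^(−9·3n)  →  0

Write N = 3n. Stirling: N! ~ sqrt(2π N)(N/e)^N and (9N)! ~ sqrt(2π·9N)·(9N/e)^(9N).
  (N!)^9/(9N)! ~ (2π N)^(9/2) (N/e)^(9N) / [sqrt(2π·9N) (9N/e)^(9N)]
     = (2π N)^(9/2) / sqrt(2π·9N) · (N/(9N))^(9N)
     = (2π N)^((9−1)/2) / 3 · 9^(−9N).
Since 9^9 > 1, the factor 9^(−9N) decays exponentially, so the ratio → 0. Substituting N = 3n gives the stated form.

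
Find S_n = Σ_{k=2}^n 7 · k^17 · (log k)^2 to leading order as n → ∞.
S_n ~ 7 · n^18 · (log n)^2 / 18

By integral comparison, S_n = ∫_1^n 7 · x^17 · (log x)^2 dx + O(n^17 · (log n)^2). For the integral, the leading term of ∫_1^n x^17 (log x)^2 dx is n^18/18 · (log n)^2 (by repeated integration by parts; each step lowers the log-exponent and produces a relatively O(1/log n) correction). Hence S_n ~ 7 · n^18 · (log n)^2 / 18.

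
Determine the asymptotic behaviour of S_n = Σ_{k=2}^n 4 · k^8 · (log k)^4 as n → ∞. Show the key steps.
S_n ~ 4 · n^9 · (log n)^4 / 9

By integral comparison, S_n = ∫_1^n 4 · x^8 · (log x)^4 dx + O(n^8 · (log n)^4). For the integral, the leading term of ∫_1^n x^8 (log x)^4 dx is n^9/9 · (log n)^4 (by repeated integration by parts; each step lowers the log-exponent and produces a relatively O(1/log n) correction). Hence S_n ~ 4 · n^9 · (log n)^4 / 9.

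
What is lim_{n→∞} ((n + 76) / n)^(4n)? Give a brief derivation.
lim = e^304

Rewrite as (1 + 76/n)^(4n). By the standard limit (1 + x/n)^n → e^x, we have (1 + 76/n)^n → e^76, and raising to the 4th power gives e^304.
More precisely, ln[(1 + 76/n)^(4n)] = 4n · ln(1 + 76/n) = 4n · (76/n + O(1/n^2)) = 304 + O(1/n) → 304.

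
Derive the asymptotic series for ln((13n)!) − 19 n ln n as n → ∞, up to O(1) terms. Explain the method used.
ln((13n)!) − 19 n ln n = −6 n ln n + 13(ln 13 − 1) n + (1/2) ln(2π·13n) + O(1/n)

Stirling: ln((13n)!) = 13n ln(13n) − 13n + (1/2) ln(2π·13n) + O(1/n).
Expand 13n ln(13n) = 13n (ln n + ln 13) = 13n ln n + 13n ln 13.
Subtract 19n ln n: leading term is (13 − 19) n ln n = −6 n ln n. The next term is 13n ln 13 − 13n = 13(ln 13 − 1) n. Then the (1/2) ln(2π·13n) correction.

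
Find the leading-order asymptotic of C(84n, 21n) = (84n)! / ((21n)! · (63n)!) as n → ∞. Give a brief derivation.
C(84n, 21n) ~ (256/27)^(21n) · sqrt(2/(3π·21n))

Write N = 21n. Apply Stirling to each factorial:
  (4N)! ~ sqrt(2π·4N) · (4N/e)^(4N),
  N! ~ sqrt(2π N) · (N/e)^N,
  (3N)! ~ sqrt(2π·3N) · (3N/e)^(3N).
The exponential factors combine to (4N)^(4N) / (N^N · (3N)^(3N)) = 4^(4N)/3^(3N) = (4^4/3^3)^N = (256/27)^N.
The square-root prefactors combine to sqrt(2π·4N) / (sqrt(2π N)·sqrt(2π·3N)) = sqrt(4 / (2π·3·N)) = sqrt(2/(3π·21n)).
Substituting N = 21n: C(84n, 21n) ~ (256/27)^(21n) · sqrt(2/(3π·21n)).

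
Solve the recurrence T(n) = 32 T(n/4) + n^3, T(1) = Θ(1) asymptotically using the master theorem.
T(n) = Θ(n^3)

log_4 32 ≈ 2.500. f(n) = n^3 dominates n^(log_4 32) since 3 > 2.500, and the regularity condition a·f(n/b) = 32·(n/4)^3 = (32/64)·n^3 ≤ c·f(n) holds with c = 32/64 ≈ 0.5 < 1. So this is Case 3: T(n) = Θ(f(n)) = Θ(n^3).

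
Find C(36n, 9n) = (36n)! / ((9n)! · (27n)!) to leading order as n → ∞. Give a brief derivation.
C(36n, 9n) ~ (256/27)^(9n) · sqrt(2/(3π·9n))

Write N = 9n. Apply Stirling to each factorial:
  (4N)! ~ sqrt(2π·4N) · (4N/e)^(4N),
  N! ~ sqrt(2π N) · (N/e)^N,
  (3N)! ~ sqrt(2π·3N) · (3N/e)^(3N).
The exponential factors combine to (4N)^(4N) / (N^N · (3N)^(3N)) = 4^(4N)/3^(3N) = (4^4/3^3)^N = (256/27)^N.
The square-root prefactors combine to sqrt(2π·4N) / (sqrt(2π N)·sqrt(2π·3N)) = sqrt(4 / (2π·3·N)) = sqrt(2/(3π·9n)).
Substituting N = 9n: C(36n, 9n) ~ (256/27)^(9n) · sqrt(2/(3π·9n)).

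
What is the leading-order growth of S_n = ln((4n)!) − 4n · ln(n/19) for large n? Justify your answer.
S_n ~ 4n · (ln 76 − 1) + O(ln n)

Stirling: ln((4n)!) = 4n ln(4n) − 4n + O(ln n).
  S_n = 4n ln(4n) − 4n − 4n ln(n/19) + O(ln n)
      = 4n ln(4n) − 4n ln n + 4n ln 19 − 4n + O(ln n)
      = 4n ln 4 + 4n ln 19 − 4n + O(ln n)
      = 4n (ln 76 − 1) + O(ln n).
Numerically ln(76) − 1 ≈ 3.3307.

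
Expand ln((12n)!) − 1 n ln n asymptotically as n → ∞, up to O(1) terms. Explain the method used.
ln((12n)!) − 1 n ln n = 11 n ln n + 12(ln 12 − 1) n + (1/2) ln(2π·12n) + O(1/n)

Stirling: ln((12n)!) = 12n ln(12n) − 12n + (1/2) ln(2π·12n) + O(1/n).
Expand 12n ln(12n) = 12n (ln n + ln 12) = 12n ln n + 12n ln 12.
Subtract 1n ln n: leading term is (12 − 1) n ln n = 11 n ln n. The next term is 12n ln 12 − 12n = 12(ln 12 − 1) n. Then the (1/2) ln(2π·12n) correction.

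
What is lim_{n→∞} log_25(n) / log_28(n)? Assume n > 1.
lim = ln(28) / ln(25) = log_25(28)

Change of base: log_25(n) = ln n / ln 25 and log_28(n) = ln n / ln 28. The ratio is (ln n / ln 25) · (ln 28 / ln n) = ln 28 / ln 25, a constant independent of n. So the limit is ln 28 / ln 25 = log_25(28).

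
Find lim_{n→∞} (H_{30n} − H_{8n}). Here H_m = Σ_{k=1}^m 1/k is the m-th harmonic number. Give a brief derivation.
lim = ln(30/8) = ln(15/4)

Euler-Maclaurin gives H_m = ln m + γ + 1/(2m) + O(1/m^2). The γ and O(1/m) terms cancel in the difference:
  H_{30n} − H_{8n} = ln(30n) − ln(8n) + O(1/n) = ln(30/8) + O(1/n).
Hence the limit is ln(30/8) = ln(15/4).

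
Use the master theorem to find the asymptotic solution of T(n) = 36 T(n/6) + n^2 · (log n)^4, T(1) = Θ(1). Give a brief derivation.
T(n) = Θ(n^2 · (log n)^5)

Here log_6 36 = 2 and f(n) = n^2 · (log n)^4 = Θ(n^(log_6 36) · (log n)^4). This is the extended Case 2 of the master theorem (f matches the critical exponent up to log factors), giving T(n) = Θ(n^(log_6 36) · (log n)^(4+1)) = Θ(n^2 · (log n)^5).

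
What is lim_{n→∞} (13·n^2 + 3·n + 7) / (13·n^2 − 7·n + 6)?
lim = 13/13 = 1

For large n the leading n^2 terms dominate both numerator and denominator. Dividing top and bottom by n^2, every other term tends to 0, leaving 13/13 = 1.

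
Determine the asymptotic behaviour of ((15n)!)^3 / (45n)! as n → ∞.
((15n)!)^3/(45n)! ~ ((2π·15n)^(2/2) / sqrt(3)) · 3^(−3·15n)  →  0

Write N = 15n. Stirling: N! ~ sqrt(2π N)(N/e)^N and (3N)! ~ sqrt(2π·3N)·(3N/e)^(3N).
  (N!)^3/(3N)! ~ (2π N)^(3/2) (N/e)^(3N) / [sqrt(2π·3N) (3N/e)^(3N)]
     = (2π N)^(3/2) / sqrt(2π·3N) · (N/(3N))^(3N)
     = (2π N)^((3−1)/2) / sqrt(3) · 3^(−3N).
Since 3^3 > 1, the factor 3^(−3N) decays exponentially, so the ratio → 0. Substituting N = 15n gives the stated form.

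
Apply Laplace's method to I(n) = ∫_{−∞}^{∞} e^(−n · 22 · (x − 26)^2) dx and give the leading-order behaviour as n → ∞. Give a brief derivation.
I(n) = sqrt(π/(22n))

Here φ(x) = 22 · (x − 26)^2 has its unique minimum at x* = 26 with φ(x*) = 0 and φ''(x*) = 44. Laplace's method gives
  I(n) ~ e^(−n φ(x*)) · sqrt(2π / (n · φ''(x*))) = sqrt(2π / (44n)) = sqrt(π/(22n)).
This is exact: substituting u = (x − 26)·sqrt(22n) gives I(n) = (1/sqrt(22n)) ∫_{−∞}^{∞} e^(−u^2) du = sqrt(π/(22n)).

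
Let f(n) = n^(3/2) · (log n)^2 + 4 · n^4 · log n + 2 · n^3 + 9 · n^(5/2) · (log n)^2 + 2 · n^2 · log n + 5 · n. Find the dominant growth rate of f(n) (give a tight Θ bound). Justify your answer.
f(n) ∈ Θ(n^4 · log n)

Compare the terms by growth order. For large n, n^a · (log n)^b dominates n^a' · (log n)^b' iff a > a', or (a = a' and b > b'). Ranking the 6 terms shows the dominant one is 4 · n^4 · log n. Hence f(n) ∈ Θ(n^4 · log n).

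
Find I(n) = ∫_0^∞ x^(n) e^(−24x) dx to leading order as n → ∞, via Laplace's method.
I(n) ~ (sqrt(2π·n) / 24) · (n/(24e))^(n)

Write the integrand as exp(n ln x − 24x) and set f(x) = n ln x − 24x. Then f'(x) = n/x − 24 = 0 at x* = n/24, and f''(x*) = −n/x*^2 = −24^2/(n). Laplace's method (interior maximum) gives
  I(n) ~ e^(f(x*)) · sqrt(2π / |f''(x*)|)
        = exp(n ln(n/24) − n) · sqrt(2π · n / 24^2)
        = (n/24)^(n) e^(−n) · sqrt(2π·n) / 24
        = (sqrt(2π·n) / 24) · (n/(24e))^(n).
This matches Γ(n+1)/24^(n+1) with Stirling applied to Γ.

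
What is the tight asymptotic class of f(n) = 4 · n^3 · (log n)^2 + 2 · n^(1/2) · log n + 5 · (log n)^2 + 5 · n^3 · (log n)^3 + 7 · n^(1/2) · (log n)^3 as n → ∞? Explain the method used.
f(n) ∈ Θ(n^3 · (log n)^3)

Compare the terms by growth order. For large n, n^a · (log n)^b dominates n^a' · (log n)^b' iff a > a', or (a = a' and b > b'). Ranking the 5 terms shows the dominant one is 5 · n^3 · (log n)^3. Hence f(n) ∈ Θ(n^3 · (log n)^3).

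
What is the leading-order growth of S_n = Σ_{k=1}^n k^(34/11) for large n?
S_n ~ (11/45) · n^(45/11)

Integral comparison: Σ_{k=1}^n k^(34/11) = ∫_0^n x^(34/11) dx + O(n^(34/11)). The integral is n^(1 + 34/11) / (1 + 34/11) = n^((34+11)/11) / ((34+11)/11) = (11/45) · n^(45/11).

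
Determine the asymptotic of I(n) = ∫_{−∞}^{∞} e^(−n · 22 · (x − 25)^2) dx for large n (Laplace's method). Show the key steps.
I(n) = sqrt(π/(22n))

Here φ(x) = 22 · (x − 25)^2 has its unique minimum at x* = 25 with φ(x*) = 0 and φ''(x*) = 44. Laplace's method gives
  I(n) ~ e^(−n φ(x*)) · sqrt(2π / (n · φ''(x*))) = sqrt(2π / (44n)) = sqrt(π/(22n)).
This is exact: substituting u = (x − 25)·sqrt(22n) gives I(n) = (1/sqrt(22n)) ∫_{−∞}^{∞} e^(−u^2) du = sqrt(π/(22n)).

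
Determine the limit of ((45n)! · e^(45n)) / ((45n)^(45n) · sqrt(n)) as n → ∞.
lim = sqrt(2π·45)

Stirling: (45n)! ~ sqrt(2π·45n) · (45n/e)^(45n). Hence
  (45n)! · e^(45n) / (45n)^(45n) ~ sqrt(2π·45n).
Dividing by sqrt(n): sqrt(2π·45n) / sqrt(n) = sqrt(2π·45) · n^((1−1)/2), so the limit is sqrt(2π·45).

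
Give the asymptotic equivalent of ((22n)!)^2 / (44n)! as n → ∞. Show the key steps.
((22n)!)^2/(44n)! ~ ((2π·22n)^(1/2) / sqrt(2)) · 2^(−2·22n)  →  0

Write N = 22n. Stirling: N! ~ sqrt(2π N)(N/e)^N and (2N)! ~ sqrt(2π·2N)·(2N/e)^(2N).
  (N!)^2/(2N)! ~ (2π N)^(2/2) (N/e)^(2N) / [sqrt(2π·2N) (2N/e)^(2N)]
     = (2π N)^(2/2) / sqrt(2π·2N) · (N/(2N))^(2N)
     = (2π N)^((2−1)/2) / sqrt(2) · 2^(−2N).
Since 2^2 > 1, the factor 2^(−2N) decays exponentially, so the ratio → 0. Substituting N = 22n gives the stated form.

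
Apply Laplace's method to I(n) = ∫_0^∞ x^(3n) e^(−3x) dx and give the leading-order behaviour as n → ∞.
I(n) ~ (sqrt(2π·3n) / 3) · (3n/(3e))^(3n)

Write the integrand as exp(3n ln x − 3x) and set f(x) = 3n ln x − 3x. Then f'(x) = 3n/x − 3 = 0 at x* = 3n/3, and f''(x*) = −3n/x*^2 = −3^2/(3n). Laplace's method (interior maximum) gives
  I(n) ~ e^(f(x*)) · sqrt(2π / |f''(x*)|)
        = exp(3n ln(3n/3) − 3n) · sqrt(2π · 3n / 3^2)
        = (3n/3)^(3n) e^(−3n) · sqrt(2π·3n) / 3
        = (sqrt(2π·3n) / 3) · (3n/(3e))^(3n).
This matches Γ(3n+1)/3^(3n+1) with Stirling applied to Γ.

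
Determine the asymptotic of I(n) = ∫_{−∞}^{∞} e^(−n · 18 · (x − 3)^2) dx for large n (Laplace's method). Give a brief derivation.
I(n) = sqrt(π/(18n))

Here φ(x) = 18 · (x − 3)^2 has its unique minimum at x* = 3 with φ(x*) = 0 and φ''(x*) = 36. Laplace's method gives
  I(n) ~ e^(−n φ(x*)) · sqrt(2π / (n · φ''(x*))) = sqrt(2π / (36n)) = sqrt(π/(18n)).
This is exact: substituting u = (x − 3)·sqrt(18n) gives I(n) = (1/sqrt(18n)) ∫_{−∞}^{∞} e^(−u^2) du = sqrt(π/(18n)).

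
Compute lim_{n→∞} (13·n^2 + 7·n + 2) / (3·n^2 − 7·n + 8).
lim = 13/3

For large n the leading n^2 terms dominate both numerator and denominator. Dividing top and bottom by n^2, every other term tends to 0, leaving 13/3.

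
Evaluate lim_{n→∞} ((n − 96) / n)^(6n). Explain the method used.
lim = e^(−576)

Rewrite as (1 − 96/n)^(6n). By the standard limit (1 + x/n)^n → e^x, we have (1 − 96/n)^n → e^(−96), and raising to the 6th power gives e^(−576).
More precisely, ln[(1 − 96/n)^(6n)] = 6n · ln(1 − 96/n) = 6n · (-96/n + O(1/n^2)) = -576 + O(1/n) → -576.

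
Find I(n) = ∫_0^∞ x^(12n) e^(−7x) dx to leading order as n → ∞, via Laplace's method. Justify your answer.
I(n) ~ (sqrt(2π·12n) / 7) · (12n/(7e))^(12n)

Write the integrand as exp(12n ln x − 7x) and set f(x) = 12n ln x − 7x. Then f'(x) = 12n/x − 7 = 0 at x* = 12n/7, and f''(x*) = −12n/x*^2 = −7^2/(12n). Laplace's method (interior maximum) gives
  I(n) ~ e^(f(x*)) · sqrt(2π / |f''(x*)|)
        = exp(12n ln(12n/7) − 12n) · sqrt(2π · 12n / 7^2)
        = (12n/7)^(12n) e^(−12n) · sqrt(2π·12n) / 7
        = (sqrt(2π·12n) / 7) · (12n/(7e))^(12n).
This matches Γ(12n+1)/7^(12n+1) with Stirling applied to Γ.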